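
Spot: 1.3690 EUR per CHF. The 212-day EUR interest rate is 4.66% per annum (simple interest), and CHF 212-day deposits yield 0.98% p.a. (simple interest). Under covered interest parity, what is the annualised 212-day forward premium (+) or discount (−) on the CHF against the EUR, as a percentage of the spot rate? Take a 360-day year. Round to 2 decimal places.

T = 212/360 years.
CIP forward (EUR per CHF) = 1.369 × 1.0274422/1.0057711 = 1.3984975.
Annualised premium = (F − S)/S × (1/T) = (1.3984975 − 1.369)/1.369 ÷ (212/360) = 3.66%.

+3.66%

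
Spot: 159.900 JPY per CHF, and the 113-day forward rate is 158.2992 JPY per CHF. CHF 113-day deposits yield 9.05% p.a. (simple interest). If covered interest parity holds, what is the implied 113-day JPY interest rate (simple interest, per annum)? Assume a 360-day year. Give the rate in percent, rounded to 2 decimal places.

T = 113/360 years.
By CIP, F/S equals the JPY-to-CHF growth ratio: 158.2992/159.9 = 0.9899887.
CHF growth factor: 1 + 0.0905×113/360 = 1.0284069.
Hence g_JPY = 1.0181112.
r = (1.0181112 − 1)/(113/360) = 0.057699 → 5.77%.

5.77%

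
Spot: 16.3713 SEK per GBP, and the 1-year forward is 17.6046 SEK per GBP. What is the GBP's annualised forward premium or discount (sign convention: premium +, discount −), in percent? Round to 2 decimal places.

+7.53%

T = 1 year.
GBP trades forward at +7.53331% vs spot over the period.
Annualise by dividing by T: 0.0753331 / 1 = 0.075333 → 7.53%.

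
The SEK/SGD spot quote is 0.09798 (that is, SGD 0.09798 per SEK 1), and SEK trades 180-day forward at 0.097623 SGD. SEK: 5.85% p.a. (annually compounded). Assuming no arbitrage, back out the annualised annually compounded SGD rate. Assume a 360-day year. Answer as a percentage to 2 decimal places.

T = 180/360 years.
By CIP, F/S equals the SGD-to-SEK growth ratio: 0.097623/0.09798 = 0.9963564.
SEK growth factor: (1 + 0.0585)^(180/360) = 1.0288343.
Hence g_SGD = 1.0250856.
r = 1.0250856^(360/180) − 1 = 0.050800 → 5.08%.

5.08%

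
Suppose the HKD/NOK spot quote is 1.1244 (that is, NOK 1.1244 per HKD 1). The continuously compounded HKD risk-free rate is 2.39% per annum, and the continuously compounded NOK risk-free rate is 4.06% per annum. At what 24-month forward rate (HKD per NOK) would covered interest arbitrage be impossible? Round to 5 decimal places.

T = 2 years.
NOK growth factor: e^(0.0406×2) = 1.0845878.
HKD accumulates by e^(0.0239×2) = 1.0489608.
So F = 1.1244 × 1.0845878 / 1.0489608 = 1.162589 (NOK/HKD).
Invert for HKD per NOK: 1 / 1.162589 = 0.86015.

0.86015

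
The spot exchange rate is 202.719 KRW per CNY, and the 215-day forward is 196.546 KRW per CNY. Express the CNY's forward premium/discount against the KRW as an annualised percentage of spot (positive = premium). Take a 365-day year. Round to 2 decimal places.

-5.17%

T = 215/365 years.
CNY trades forward at -3.04510% vs spot over the period.
Annualise by dividing by T: -0.0304510 / (215/365) = -0.051696 → -5.17%.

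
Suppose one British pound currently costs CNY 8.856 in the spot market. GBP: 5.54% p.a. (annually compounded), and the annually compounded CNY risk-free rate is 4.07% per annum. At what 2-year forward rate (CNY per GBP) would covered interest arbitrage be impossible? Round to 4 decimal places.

T = 2 years.
CNY accumulates by (1 + 0.0407)^2 = 1.0830565.
GBP accumulates by (1 + 0.0554)^2 = 1.1138692.
CIP: F = S · (grow CNY)/(grow GBP) = 8.856 × 1.0830565/1.1138692 = 8.611019 CNY per GBP.

8.6110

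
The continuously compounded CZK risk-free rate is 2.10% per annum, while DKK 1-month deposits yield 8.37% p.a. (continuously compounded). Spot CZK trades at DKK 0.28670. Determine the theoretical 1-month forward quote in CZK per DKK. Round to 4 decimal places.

3.4698

T = 1/12 years.
Growth of 1 DKK over T: e^(0.0837×1/12) = 1.0069994.
CZK growth factor: e^(0.0210×1/12) = 1.0017515.
So F = 0.2867 × 1.0069994 / 1.0017515 = 0.2882019 (DKK/CZK).
Quoted the other way: 1/0.2882019 = 3.4698 CZK per DKK.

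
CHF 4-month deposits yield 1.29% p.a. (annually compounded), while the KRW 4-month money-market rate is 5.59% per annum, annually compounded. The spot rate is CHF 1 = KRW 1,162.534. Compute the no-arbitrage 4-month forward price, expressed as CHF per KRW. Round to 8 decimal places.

T = 4/12 years.
Growth of 1 KRW over T: (1 + 0.0559)^(4/12) = 1.0182965.
CHF growth factor: (1 + 0.0129)^(4/12) = 1.0042816.
Forward (KRW per CHF) = 1162.534 × 1.0182965 / 1.0042816 = 1178.757.
Invert for CHF per KRW: 1 / 1178.757 = 0.00084835.

0.00084835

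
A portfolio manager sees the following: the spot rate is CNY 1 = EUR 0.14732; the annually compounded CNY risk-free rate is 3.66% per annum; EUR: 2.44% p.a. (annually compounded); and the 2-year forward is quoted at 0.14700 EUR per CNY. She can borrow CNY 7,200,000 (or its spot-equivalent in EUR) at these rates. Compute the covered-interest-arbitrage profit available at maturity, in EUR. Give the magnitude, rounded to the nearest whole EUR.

EUR 24,195

T = 2 years.
Keep in CNY, deliver into the forward: 7,200,000·1.07453956·0.14700 = EUR 1,137,292.67.
Swap to EUR now, deposit: 7,200,000·0.14732·1.04939536 = EUR 1,113,097.86.
The quoted forward overvalues CNY, so borrow EUR, buy CNY at spot, deposit the CNY at 3.66%, and sell the proceeds forward at 0.14700.
Profit = 1,137,292.67 − 1,113,097.86 = EUR 24,195.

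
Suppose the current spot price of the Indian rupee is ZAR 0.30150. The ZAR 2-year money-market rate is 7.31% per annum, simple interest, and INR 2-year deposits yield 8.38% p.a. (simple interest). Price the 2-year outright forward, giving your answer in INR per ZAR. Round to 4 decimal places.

T = 2 years.
ZAR accumulates by 1 + 0.0731×2 = 1.146200.
Growth of 1 INR over T: 1 + 0.0838×2 = 1.167600.
CIP: F = S · (grow ZAR)/(grow INR) = 0.3015 × 1.146200/1.167600 = 0.2959740 ZAR per INR.
Quoted the other way: 1/0.2959740 = 3.3787 INR per ZAR.

3.3787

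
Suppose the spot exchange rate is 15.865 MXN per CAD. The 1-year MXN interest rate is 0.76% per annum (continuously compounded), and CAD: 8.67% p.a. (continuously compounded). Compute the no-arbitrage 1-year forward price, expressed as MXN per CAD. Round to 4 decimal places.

14.6584

T = 1 year.
MXN growth factor: e^(0.0076×1) = 1.00762895.
CAD growth factor: e^(0.0867×1) = 1.09056946.
So F = 15.865 × 1.00762895 / 1.09056946 = 14.658427 (MXN/CAD).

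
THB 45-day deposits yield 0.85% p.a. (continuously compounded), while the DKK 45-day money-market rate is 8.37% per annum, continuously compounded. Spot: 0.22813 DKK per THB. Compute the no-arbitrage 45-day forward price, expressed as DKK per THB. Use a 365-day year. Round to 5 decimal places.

T = 45/365 years.
Growth of 1 DKK over T: e^(0.0837×45/365) = 1.0103726.
Growth of 1 THB over T: e^(0.0085×45/365) = 1.0010485.
Forward (DKK per THB) = 0.22813 × 1.0103726 / 1.0010485 = 0.2302549.

0.23025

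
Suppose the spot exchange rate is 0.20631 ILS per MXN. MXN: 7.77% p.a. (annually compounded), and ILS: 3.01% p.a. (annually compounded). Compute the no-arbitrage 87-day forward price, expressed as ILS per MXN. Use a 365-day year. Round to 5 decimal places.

T = 87/365 years.
ILS accumulates by (1 + 0.0301)^(87/365) = 1.0070937.
Growth of 1 MXN over T: (1 + 0.0777)^(87/365) = 1.017996.
CIP: F = S · (grow ILS)/(grow MXN) = 0.20631 × 1.0070937/1.017996 = 0.2041005 ILS per MXN.

0.20410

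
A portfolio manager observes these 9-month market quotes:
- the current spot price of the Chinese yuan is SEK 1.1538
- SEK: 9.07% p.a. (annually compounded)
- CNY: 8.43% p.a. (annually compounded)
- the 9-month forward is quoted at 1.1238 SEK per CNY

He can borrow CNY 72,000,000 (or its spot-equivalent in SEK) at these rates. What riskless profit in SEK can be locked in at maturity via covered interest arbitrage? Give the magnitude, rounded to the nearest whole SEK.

SEK 2,685,654

T = 9/12 years.
Keep in CNY, deliver into the forward: 72,000,000·1.0625811157·1.1238 = SEK 85,977,263.36.
Swap to SEK now, deposit: 72,000,000·1.1538·1.0672815081 = SEK 88,662,917.09.
The quoted forward undervalues CNY, so borrow CNY, convert to SEK at spot, deposit the SEK at 9.07%, and buy CNY forward at 1.1238 to cover the loan.
Arbitrage profit = |85,977,263.36 − 88,662,917.09| = SEK 2,685,654.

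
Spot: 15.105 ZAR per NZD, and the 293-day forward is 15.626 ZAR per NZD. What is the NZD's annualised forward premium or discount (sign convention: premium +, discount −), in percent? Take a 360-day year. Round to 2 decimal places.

T = 293/360 years.
(F − S)/S = (15.626 − 15.105)/15.105 = 0.0344919.
×(1/T) gives 4.24% p.a.

+4.24%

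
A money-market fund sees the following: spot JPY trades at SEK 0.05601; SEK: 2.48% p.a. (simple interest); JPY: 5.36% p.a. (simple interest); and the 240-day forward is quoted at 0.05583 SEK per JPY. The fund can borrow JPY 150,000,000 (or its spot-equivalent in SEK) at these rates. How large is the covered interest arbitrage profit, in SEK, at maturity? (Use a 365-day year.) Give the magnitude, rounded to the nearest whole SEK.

T = 240/365 years.
Keep in JPY, deliver into the forward: 150,000,000·1.035243836·0.05583 = SEK 8,669,649.50.
Swap to SEK now, deposit: 150,000,000·0.05601·1.016306849 = SEK 8,538,501.99.
The quoted forward overvalues JPY, so borrow SEK, buy JPY at spot, deposit the JPY at 5.36%, and sell the proceeds forward at 0.05583.
Arbitrage profit = |8,669,649.50 − 8,538,501.99| = SEK 131,148.

SEK 131,148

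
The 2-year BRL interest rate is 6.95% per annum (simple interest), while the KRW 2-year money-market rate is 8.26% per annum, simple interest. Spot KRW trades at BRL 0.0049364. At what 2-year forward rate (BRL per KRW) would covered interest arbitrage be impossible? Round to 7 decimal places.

0.0048254

T = 2 years.
Growth of 1 BRL over T: 1 + 0.0695×2 = 1.139000.
KRW growth factor: 1 + 0.0826×2 = 1.165200.
So F = 0.0049364 × 1.139000 / 1.165200 = 0.004825403 (BRL/KRW).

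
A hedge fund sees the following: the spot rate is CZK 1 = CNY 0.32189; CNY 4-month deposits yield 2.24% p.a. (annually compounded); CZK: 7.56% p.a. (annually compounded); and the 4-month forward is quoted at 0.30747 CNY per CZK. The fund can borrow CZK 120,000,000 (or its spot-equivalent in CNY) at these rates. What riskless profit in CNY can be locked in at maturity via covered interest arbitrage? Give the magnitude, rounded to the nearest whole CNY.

CNY 1,109,391

T = 4/12 years.
Route A — deposit CZK, sell forward: 120,000,000 × 1.0245903578 × 0.30747 = CNY 37,803,695.68.
Route B — convert at spot, deposit CNY: 120,000,000 × 0.32189 × 1.0074115992 = CNY 38,913,086.36.
The quoted forward undervalues CZK, so borrow CZK, convert to CNY at spot, deposit the CNY at 2.24%, and buy CZK forward at 0.30747 to cover the loan.
Arbitrage profit = |37,803,695.68 − 38,913,086.36| = CNY 1,109,391.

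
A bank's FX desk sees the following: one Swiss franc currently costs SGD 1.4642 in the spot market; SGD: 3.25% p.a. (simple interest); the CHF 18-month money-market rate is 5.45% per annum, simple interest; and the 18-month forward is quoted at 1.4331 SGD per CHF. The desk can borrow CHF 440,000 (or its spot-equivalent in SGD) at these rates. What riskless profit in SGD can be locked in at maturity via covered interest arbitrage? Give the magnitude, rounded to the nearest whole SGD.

T = 18/12 years.
Keep in CHF, deliver into the forward: 440,000·1.081750·1.4331 = SGD 682,112.61.
Swap to SGD now, deposit: 440,000·1.4642·1.048750 = SGD 675,655.09.
The quoted forward overvalues CHF, so borrow SGD, buy CHF at spot, deposit the CHF at 5.45%, and sell the proceeds forward at 1.4331.
Profit = 682,112.61 − 675,655.09 = SGD 6,458.

SGD 6,458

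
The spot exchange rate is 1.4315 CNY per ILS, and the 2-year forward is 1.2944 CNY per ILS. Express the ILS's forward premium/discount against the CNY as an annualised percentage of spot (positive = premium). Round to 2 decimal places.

-4.79%

T = 2 years.
Period premium: (1.2944 − 1.4315)/1.4315 = -0.0957737.
Annualise by dividing by T: -0.0957737 / 2 = -0.047887 → -4.79%.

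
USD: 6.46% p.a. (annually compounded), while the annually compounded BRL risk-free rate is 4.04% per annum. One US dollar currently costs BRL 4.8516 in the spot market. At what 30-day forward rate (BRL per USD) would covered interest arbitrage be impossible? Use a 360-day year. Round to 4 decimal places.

T = 30/360 years.
BRL accumulates by (1 + 0.0404)^(30/360) = 1.0033059.
Growth of 1 USD over T: (1 + 0.0646)^(30/360) = 1.0052302.
Forward (BRL per USD) = 4.8516 × 1.0033059 / 1.0052302 = 4.842313.

4.8423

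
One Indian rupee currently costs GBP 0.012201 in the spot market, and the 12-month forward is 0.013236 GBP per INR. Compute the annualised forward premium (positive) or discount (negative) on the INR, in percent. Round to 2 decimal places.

T = 1 year.
INR trades forward at +8.48291% vs spot over the period.
Per annum: 0.0848291 / 1 = 0.084829 = 8.48%.

+8.48%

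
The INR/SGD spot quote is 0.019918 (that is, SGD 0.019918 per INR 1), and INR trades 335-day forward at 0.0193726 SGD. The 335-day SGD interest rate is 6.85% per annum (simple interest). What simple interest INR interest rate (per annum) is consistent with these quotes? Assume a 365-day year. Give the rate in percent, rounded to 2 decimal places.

T = 335/365 years.
CIP gives F = S · g_SGD/g_INR, so g_SGD/g_INR = 0.0193726/0.019918 = 0.9726177.
SGD growth factor: 1 + 0.0685×335/365 = 1.0628699.
That pins the INR growth at 1.0927931.
(1.0927931 − 1)/T = 0.101103, i.e. 10.11%.

10.11%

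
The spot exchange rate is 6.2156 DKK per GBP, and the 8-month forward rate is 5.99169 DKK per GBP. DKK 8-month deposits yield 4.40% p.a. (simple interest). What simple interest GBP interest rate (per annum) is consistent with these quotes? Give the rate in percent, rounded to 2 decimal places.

T = 8/12 years.
F/S = 5.99169/6.2156 = 0.9639761 = (growth of DKK) / (growth of GBP).
The DKK side grows by 1 + 0.0440×8/12 = 1.0293333.
So the GBP growth factor = 1.0677996.
r = (1.0677996 − 1)/(8/12) = 0.101699 → 10.17%.

10.17%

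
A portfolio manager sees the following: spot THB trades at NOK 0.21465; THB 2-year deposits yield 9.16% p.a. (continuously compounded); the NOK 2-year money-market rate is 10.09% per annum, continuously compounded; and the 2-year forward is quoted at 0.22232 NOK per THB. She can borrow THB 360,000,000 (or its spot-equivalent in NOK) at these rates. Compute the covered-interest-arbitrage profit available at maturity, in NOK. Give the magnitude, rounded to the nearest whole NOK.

T = 2 years.
Invest the THB and cover forward: 360,000,000 × 1.201054595 × 0.22232 = NOK 96,126,644.72.
Convert at spot and invest in NOK: 360,000,000 × 0.21465 × 1.223603263 = NOK 94,552,718.55.
The quoted forward overvalues THB, so borrow NOK, buy THB at spot, deposit the THB at 9.16%, and sell the proceeds forward at 0.22232.
Arbitrage profit = |96,126,644.72 − 94,552,718.55| = NOK 1,573,926.

NOK 1,573,926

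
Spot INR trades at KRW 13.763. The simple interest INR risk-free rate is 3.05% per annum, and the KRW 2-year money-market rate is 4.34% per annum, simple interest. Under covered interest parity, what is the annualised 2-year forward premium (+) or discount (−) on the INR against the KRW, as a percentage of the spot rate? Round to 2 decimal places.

+1.22%

T = 2 years.
F = S · g_KRW/g_INR = 13.763 × 1.086800/1.061000 = 14.097670.
(F − S)/S ÷ T = (14.097670 − 13.763)/13.763/2 = 0.012158 → 1.22%.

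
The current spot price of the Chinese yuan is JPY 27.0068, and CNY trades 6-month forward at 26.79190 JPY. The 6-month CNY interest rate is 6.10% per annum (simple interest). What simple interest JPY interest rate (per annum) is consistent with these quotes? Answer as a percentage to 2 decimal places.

T = 6/12 years.
F/S = 26.7919/27.0068 = 0.9920427 = (growth of JPY) / (growth of CNY).
The CNY side grows by 1 + 0.0610×6/12 = 1.030500.
Hence g_JPY = 1.022300.
(1.022300 − 1)/T = 0.044600, i.e. 4.46%.

4.46%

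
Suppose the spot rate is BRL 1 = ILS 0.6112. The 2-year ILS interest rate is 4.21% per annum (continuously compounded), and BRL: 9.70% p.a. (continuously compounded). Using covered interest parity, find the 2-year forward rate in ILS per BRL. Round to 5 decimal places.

T = 2 years.
ILS accumulates by e^(0.0421×2) = 1.0878464.
BRL growth factor: e^(0.0970×2) = 1.2140963.
CIP: F = S · (grow ILS)/(grow BRL) = 0.6112 × 1.0878464/1.2140963 = 0.5476433 ILS per BRL.

0.54764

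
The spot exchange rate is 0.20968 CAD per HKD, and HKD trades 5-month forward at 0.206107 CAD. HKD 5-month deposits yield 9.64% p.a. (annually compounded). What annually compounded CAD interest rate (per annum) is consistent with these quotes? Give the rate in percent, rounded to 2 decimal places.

5.21%

T = 5/12 years.
By CIP, F/S equals the CAD-to-HKD growth ratio: 0.206107/0.20968 = 0.9829597.
HKD growth factor: (1 + 0.0964)^(5/12) = 1.0390914.
That pins the CAD growth at 1.021385.
r = 1.021385^(12/5) − 1 = 0.052094 → 5.21%.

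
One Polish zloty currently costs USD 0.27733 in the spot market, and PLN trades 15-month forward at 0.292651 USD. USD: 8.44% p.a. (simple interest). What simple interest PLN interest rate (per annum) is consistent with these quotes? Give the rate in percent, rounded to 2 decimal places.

3.81%

T = 15/12 years.
F/S = 0.292651/0.27733 = 1.0552447 = (growth of USD) / (growth of PLN).
The USD side grows by 1 + 0.0844×15/12 = 1.105500.
That pins the PLN growth at 1.0476243.
(1.0476243 − 1)/T = 0.038099, i.e. 3.81%.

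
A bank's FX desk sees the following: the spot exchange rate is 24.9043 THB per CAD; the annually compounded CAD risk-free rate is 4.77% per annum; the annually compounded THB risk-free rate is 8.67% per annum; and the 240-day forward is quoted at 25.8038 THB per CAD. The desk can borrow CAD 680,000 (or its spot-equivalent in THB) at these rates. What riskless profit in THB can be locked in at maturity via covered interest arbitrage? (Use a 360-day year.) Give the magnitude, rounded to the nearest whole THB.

T = 240/360 years.
Invest the CAD and cover forward: 680,000 × 1.031552405 × 25.8038 = THB 18,100,220.92.
Convert at spot and invest in THB: 680,000 × 24.9043 × 1.0569954343 = THB 17,900,137.35.
The quoted forward overvalues CAD, so borrow THB, buy CAD at spot, deposit the CAD at 4.77%, and sell the proceeds forward at 25.8038.
Arbitrage profit = |18,100,220.92 − 17,900,137.35| = THB 200,084.

THB 200,084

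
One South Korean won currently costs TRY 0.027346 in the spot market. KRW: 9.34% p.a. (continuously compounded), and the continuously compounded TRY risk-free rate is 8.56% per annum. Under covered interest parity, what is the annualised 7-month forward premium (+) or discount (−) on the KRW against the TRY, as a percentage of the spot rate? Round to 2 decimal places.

T = 7/12 years.
F = S · g_TRY/g_KRW = 0.027346 × 1.051201/1.0559949 = 0.027221857.
(F − S)/S ÷ T = (0.027221857 − 0.027346)/0.027346/(7/12) = -0.007782 → -0.78%.

-0.78%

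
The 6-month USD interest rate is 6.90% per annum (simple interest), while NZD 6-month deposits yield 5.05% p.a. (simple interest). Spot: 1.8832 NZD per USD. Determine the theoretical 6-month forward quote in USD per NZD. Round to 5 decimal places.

T = 6/12 years.
NZD accumulates by 1 + 0.0505×6/12 = 1.025250.
USD growth factor: 1 + 0.0690×6/12 = 1.034500.
CIP: F = S · (grow NZD)/(grow USD) = 1.8832 × 1.025250/1.034500 = 1.866361 NZD per USD.
Quoted the other way: 1/1.866361 = 0.53580 USD per NZD.

0.53580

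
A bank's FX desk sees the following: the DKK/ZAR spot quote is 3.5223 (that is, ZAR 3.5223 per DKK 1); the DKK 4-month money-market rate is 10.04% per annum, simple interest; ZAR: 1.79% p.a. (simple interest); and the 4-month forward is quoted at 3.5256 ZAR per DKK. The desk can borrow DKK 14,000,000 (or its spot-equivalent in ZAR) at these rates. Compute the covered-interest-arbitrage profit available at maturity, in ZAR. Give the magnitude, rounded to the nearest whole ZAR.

ZAR 1,403,832

T = 4/12 years.
Keep in DKK, deliver into the forward: 14,000,000·1.0334666667·3.5256 = ZAR 51,010,261.12.
Swap to ZAR now, deposit: 14,000,000·3.5223·1.0059666667 = ZAR 49,606,429.46.
The quoted forward overvalues DKK, so borrow ZAR, buy DKK at spot, deposit the DKK at 10.04%, and sell the proceeds forward at 3.5256.
Arbitrage profit = |51,010,261.12 − 49,606,429.46| = ZAR 1,403,832.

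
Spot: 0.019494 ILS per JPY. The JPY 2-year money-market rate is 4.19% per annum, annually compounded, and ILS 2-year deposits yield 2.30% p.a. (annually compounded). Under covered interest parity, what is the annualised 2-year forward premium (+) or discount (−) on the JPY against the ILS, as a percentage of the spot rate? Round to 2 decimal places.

-1.80%

T = 2 years.
CIP forward (ILS per JPY) = 0.019494 × 1.046529/1.0855556 = 0.018793175.
(F − S)/S ÷ T = (0.018793175 − 0.019494)/0.019494/2 = -0.017975 → -1.80%.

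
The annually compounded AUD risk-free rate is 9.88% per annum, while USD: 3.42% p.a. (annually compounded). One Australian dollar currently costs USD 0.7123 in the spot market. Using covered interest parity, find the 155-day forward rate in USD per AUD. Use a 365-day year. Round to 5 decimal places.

T = 155/365 years.
USD growth factor: (1 + 0.0342)^(155/365) = 1.0143829.
AUD accumulates by (1 + 0.0988)^(155/365) = 1.0408219.
CIP: F = S · (grow USD)/(grow AUD) = 0.7123 × 1.0143829/1.0408219 = 0.6942061 USD per AUD.

0.69421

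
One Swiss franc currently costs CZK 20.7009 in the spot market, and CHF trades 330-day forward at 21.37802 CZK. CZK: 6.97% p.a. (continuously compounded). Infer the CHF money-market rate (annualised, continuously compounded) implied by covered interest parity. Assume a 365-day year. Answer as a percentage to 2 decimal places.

3.41%

T = 330/365 years.
CIP gives F = S · g_CZK/g_CHF, so g_CZK/g_CHF = 21.37802/20.7009 = 1.0327097.
CZK growth factor: e^(0.0697×330/365) = 1.0650443.
So the CHF growth factor = 1.0313104.
Take logs: ln 1.0313104 / (330/365) = 0.034100, so 3.41%.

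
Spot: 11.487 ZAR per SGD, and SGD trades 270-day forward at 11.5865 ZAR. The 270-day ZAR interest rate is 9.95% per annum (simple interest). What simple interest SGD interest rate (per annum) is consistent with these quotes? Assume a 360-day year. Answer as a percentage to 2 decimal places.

T = 270/360 years.
CIP gives F = S · g_ZAR/g_SGD, so g_ZAR/g_SGD = 11.5865/11.487 = 1.0086620.
The ZAR side grows by 1 + 0.0995×270/360 = 1.074625.
Hence g_SGD = 1.0653965.
r = (1.0653965 − 1)/(270/360) = 0.087195 → 8.72%.

8.72%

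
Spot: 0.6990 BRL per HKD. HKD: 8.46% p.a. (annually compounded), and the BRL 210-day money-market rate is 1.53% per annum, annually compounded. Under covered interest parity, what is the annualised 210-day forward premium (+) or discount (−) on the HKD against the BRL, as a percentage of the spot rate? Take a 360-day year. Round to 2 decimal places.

T = 210/360 years.
F = S · g_BRL/g_HKD = 0.699 × 1.0088968/1.0485133 = 0.6725893.
Annualised premium = (F − S)/S × (1/T) = (0.6725893 − 0.699)/0.699 ÷ (210/360) = -6.48%.

-6.48%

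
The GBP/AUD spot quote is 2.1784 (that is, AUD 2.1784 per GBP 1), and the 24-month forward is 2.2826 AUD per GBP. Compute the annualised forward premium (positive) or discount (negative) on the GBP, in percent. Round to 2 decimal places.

+2.39%

T = 2 years.
(F − S)/S = (2.2826 − 2.1784)/2.1784 = 0.0478333.
Annualise by dividing by T: 0.0478333 / 2 = 0.023917 → 2.39%.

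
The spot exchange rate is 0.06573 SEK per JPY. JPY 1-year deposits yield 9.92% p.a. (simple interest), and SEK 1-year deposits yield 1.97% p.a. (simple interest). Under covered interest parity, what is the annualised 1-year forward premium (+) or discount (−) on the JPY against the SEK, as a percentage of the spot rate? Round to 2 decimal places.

T = 1 year.
CIP forward (SEK per JPY) = 0.06573 × 1.019700/1.099200 = 0.06097606.
Annualised premium = (F − S)/S × (1/T) = (0.06097606 − 0.06573)/0.06573 ÷ 1 = -7.23%.

-7.23%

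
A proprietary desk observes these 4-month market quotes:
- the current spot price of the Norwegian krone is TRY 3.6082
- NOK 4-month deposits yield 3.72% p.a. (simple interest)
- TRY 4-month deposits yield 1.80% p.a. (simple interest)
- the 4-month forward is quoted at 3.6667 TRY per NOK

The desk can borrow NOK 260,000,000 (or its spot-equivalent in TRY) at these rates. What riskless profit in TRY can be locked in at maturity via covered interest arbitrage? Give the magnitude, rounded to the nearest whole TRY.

T = 4/12 years.
Route A — deposit NOK, sell forward: 260,000,000 × 1.012400 × 3.6667 = TRY 965,163,440.80.
Route B — convert at spot, deposit TRY: 260,000,000 × 3.6082 × 1.006000 = TRY 943,760,792.00.
The quoted forward overvalues NOK, so borrow TRY, buy NOK at spot, deposit the NOK at 3.72%, and sell the proceeds forward at 3.6667.
Profit = 965,163,440.80 − 943,760,792.00 = TRY 21,402,649.

TRY 21,402,649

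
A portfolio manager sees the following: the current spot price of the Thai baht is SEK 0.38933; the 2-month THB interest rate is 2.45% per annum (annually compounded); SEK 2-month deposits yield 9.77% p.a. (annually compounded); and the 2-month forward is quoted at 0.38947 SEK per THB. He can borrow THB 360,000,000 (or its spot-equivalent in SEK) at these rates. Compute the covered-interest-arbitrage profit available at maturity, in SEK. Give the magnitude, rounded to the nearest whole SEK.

T = 2/12 years.
Keep in THB, deliver into the forward: 360,000,000·1.00404226278·0.38947 = SEK 140,775,962.43.
Swap to SEK now, deposit: 360,000,000·0.38933·1.01565749417 = SEK 142,353,335.59.
The quoted forward undervalues THB, so borrow THB, convert to SEK at spot, deposit the SEK at 9.77%, and buy THB forward at 0.38947 to cover the loan.
The gap between the two covered legs is SEK 1,577,373.

SEK 1,577,373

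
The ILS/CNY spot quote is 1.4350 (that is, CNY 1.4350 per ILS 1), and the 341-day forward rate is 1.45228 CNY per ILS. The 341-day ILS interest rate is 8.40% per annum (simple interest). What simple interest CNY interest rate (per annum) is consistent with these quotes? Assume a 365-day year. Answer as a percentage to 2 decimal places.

9.79%

T = 341/365 years.
CIP gives F = S · g_CNY/g_ILS, so g_CNY/g_ILS = 1.45228/1.435 = 1.0120418.
The ILS side grows by 1 + 0.0840×341/365 = 1.0784767.
Hence g_CNY = 1.0914635.
(1.0914635 − 1)/T = 0.097901, i.e. 9.79%.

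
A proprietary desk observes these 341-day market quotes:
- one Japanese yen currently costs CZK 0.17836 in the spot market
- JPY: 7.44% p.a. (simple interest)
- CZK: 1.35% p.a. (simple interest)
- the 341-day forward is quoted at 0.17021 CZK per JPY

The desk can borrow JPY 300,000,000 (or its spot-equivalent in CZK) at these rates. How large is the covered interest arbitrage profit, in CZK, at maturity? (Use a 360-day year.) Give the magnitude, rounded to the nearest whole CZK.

T = 341/360 years.
Keep in JPY, deliver into the forward: 300,000,000·1.0704733333·0.17021 = CZK 54,661,579.82.
Swap to CZK now, deposit: 300,000,000·0.17836·1.0127875 = CZK 54,192,233.55.
The quoted forward overvalues JPY, so borrow CZK, buy JPY at spot, deposit the JPY at 7.44%, and sell the proceeds forward at 0.17021.
The gap between the two covered legs is CZK 469,346.

CZK 469,346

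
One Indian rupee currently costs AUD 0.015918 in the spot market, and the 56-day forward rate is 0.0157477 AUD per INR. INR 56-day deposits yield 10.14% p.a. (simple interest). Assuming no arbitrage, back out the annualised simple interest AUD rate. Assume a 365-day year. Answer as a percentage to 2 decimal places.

3.06%

T = 56/365 years.
F/S = 0.0157477/0.015918 = 0.9893014 = (growth of AUD) / (growth of INR).
The INR side grows by 1 + 0.1014×56/365 = 1.0155573.
So the AUD growth factor = 1.0046923.
r = (1.0046923 − 1)/(56/365) = 0.030584 → 3.06%.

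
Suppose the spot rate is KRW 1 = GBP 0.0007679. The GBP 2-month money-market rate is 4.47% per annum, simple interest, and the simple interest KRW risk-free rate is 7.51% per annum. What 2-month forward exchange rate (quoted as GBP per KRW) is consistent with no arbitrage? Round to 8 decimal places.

0.00076406

T = 2/12 years.
GBP accumulates by 1 + 0.0447×2/12 = 1.007450.
KRW accumulates by 1 + 0.0751×2/12 = 1.0125167.
CIP: F = S · (grow GBP)/(grow KRW) = 0.0007679 × 1.007450/1.0125167 = 0.0007640574 GBP per KRW.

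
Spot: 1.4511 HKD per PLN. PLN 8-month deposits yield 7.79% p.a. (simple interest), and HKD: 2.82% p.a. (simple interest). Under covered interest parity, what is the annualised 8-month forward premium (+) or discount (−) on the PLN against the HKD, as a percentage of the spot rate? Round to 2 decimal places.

-4.72%

T = 8/12 years.
F = S · g_HKD/g_PLN = 1.4511 × 1.018800/1.0519333 = 1.4053939.
Annualised premium = (F − S)/S × (1/T) = (1.4053939 − 1.4511)/1.4511 ÷ (8/12) = -4.72%.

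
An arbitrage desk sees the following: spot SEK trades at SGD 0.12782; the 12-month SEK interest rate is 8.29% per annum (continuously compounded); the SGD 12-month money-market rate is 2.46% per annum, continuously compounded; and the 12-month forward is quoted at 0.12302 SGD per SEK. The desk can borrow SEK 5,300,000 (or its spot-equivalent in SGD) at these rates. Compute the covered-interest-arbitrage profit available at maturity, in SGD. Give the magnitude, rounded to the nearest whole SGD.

SGD 14,043

T = 1 year.
Route A — deposit SEK, sell forward: 5,300,000 × 1.08643316 × 0.12302 = SGD 708,360.94.
Route B — convert at spot, deposit SGD: 5,300,000 × 0.12782 × 1.02490508 = SGD 694,317.85.
The quoted forward overvalues SEK, so borrow SGD, buy SEK at spot, deposit the SEK at 8.29%, and sell the proceeds forward at 0.12302.
Arbitrage profit = |708,360.94 − 694,317.85| = SGD 14,043.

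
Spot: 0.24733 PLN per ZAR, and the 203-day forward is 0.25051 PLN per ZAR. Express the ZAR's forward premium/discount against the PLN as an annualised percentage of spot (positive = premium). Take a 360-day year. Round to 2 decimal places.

T = 203/360 years.
(F − S)/S = (0.25051 − 0.24733)/0.24733 = 0.0128573.
×(1/T) gives 2.28% p.a.

+2.28%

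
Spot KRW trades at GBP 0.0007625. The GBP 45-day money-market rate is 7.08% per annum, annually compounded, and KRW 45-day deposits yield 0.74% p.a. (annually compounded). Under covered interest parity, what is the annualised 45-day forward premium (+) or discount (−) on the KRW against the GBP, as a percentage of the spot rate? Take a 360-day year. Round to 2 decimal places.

+6.13%

T = 45/360 years.
No-arbitrage forward: 0.0007625 × 1.0085874 / 1.000922 = 0.0007683395 GBP/KRW.
(F − S)/S ÷ T = (0.0007683395 − 0.0007625)/0.0007625/(45/360) = 0.061267 → 6.13%.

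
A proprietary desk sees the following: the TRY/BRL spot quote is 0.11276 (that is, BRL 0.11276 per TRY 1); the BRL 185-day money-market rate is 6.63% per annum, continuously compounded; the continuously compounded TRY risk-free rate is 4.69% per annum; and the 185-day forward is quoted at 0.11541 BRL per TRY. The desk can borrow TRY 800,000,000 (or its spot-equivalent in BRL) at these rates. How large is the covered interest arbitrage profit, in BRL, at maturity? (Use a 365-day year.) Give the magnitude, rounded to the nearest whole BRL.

T = 185/365 years.
Keep in TRY, deliver into the forward: 800,000,000·1.0240560207·0.11541 = BRL 94,549,044.28.
Swap to BRL now, deposit: 800,000,000·0.11276·1.0341751057 = BRL 93,290,867.93.
The quoted forward overvalues TRY, so borrow BRL, buy TRY at spot, deposit the TRY at 4.69%, and sell the proceeds forward at 0.11541.
Profit = 94,549,044.28 − 93,290,867.93 = BRL 1,258,176.

BRL 1,258,176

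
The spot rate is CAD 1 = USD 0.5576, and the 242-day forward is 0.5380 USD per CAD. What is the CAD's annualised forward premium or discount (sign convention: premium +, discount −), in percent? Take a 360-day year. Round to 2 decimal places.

-5.23%

T = 242/360 years.
(F − S)/S = (0.5380 − 0.5576)/0.5576 = -0.0351506.
Per annum: -0.0351506 / (242/360) = -0.052290 = -5.23%.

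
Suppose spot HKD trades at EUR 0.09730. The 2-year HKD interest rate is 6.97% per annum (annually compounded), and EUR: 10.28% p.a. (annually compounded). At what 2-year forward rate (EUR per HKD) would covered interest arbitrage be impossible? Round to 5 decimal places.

0.10341

T = 2 years.
EUR growth factor: (1 + 0.1028)^2 = 1.2161678.
Growth of 1 HKD over T: (1 + 0.0697)^2 = 1.1442581.
Forward (EUR per HKD) = 0.0973 × 1.2161678 / 1.1442581 = 0.1034147.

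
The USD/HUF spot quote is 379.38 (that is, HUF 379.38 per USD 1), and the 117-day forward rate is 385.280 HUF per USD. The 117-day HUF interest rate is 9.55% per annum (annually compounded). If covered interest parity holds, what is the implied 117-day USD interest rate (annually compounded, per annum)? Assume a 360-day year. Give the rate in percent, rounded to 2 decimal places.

T = 117/360 years.
F/S = 385.28/379.38 = 1.0155517 = (growth of HUF) / (growth of USD).
The HUF side grows by (1 + 0.0955)^(117/360) = 1.0300873.
Hence g_USD = 1.014313.
Annualise: 1.014313^(360/117) − 1 = 0.044698 = 4.47%.

4.47%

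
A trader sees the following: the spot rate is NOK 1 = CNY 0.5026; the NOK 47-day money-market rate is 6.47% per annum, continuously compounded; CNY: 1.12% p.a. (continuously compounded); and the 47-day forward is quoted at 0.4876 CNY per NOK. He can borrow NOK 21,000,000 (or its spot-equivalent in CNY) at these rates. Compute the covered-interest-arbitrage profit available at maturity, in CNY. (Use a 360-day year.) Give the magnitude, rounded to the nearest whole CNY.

T = 47/360 years.
Keep in NOK, deliver into the forward: 21,000,000·1.0084827205·0.4876 = CNY 10,326,459.66.
Swap to CNY now, deposit: 21,000,000·0.5026·1.0014632918 = CNY 10,570,044.46.
The quoted forward undervalues NOK, so borrow NOK, convert to CNY at spot, deposit the CNY at 1.12%, and buy NOK forward at 0.4876 to cover the loan.
Arbitrage profit = |10,326,459.66 − 10,570,044.46| = CNY 243,585.

CNY 243,585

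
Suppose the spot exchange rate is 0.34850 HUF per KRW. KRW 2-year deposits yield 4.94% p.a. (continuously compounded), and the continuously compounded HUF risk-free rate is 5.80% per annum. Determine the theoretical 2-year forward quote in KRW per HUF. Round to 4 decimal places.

2.8205

T = 2 years.
HUF growth factor: e^(0.0580×2) = 1.1229959.
KRW growth factor: e^(0.0494×2) = 1.1038455.
Forward (HUF per KRW) = 0.3485 × 1.1229959 / 1.1038455 = 0.3545461.
Invert for KRW per HUF: 1 / 0.3545461 = 2.8205.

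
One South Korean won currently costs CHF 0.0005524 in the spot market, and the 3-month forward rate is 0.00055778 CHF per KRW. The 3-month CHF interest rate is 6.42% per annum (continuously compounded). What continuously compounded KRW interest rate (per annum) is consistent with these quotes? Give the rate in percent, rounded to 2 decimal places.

T = 3/12 years.
By CIP, F/S equals the CHF-to-KRW growth ratio: 0.00055778/0.0005524 = 1.0097393.
The CHF side grows by e^(0.0642×3/12) = 1.0161795.
Hence g_KRW = 1.0063781.
r = ln(1.0063781)/(3/12) = 0.025431 → 2.54%.

2.54%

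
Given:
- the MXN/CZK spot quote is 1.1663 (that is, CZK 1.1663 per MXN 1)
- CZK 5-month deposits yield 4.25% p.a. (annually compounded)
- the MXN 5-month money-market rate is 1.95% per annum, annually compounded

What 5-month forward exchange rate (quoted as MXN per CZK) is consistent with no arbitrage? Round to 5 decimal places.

T = 5/12 years.
Growth of 1 CZK over T: (1 + 0.0425)^(5/12) = 1.0174936.
Growth of 1 MXN over T: (1 + 0.0195)^(5/12) = 1.0080793.
So F = 1.1663 × 1.0174936 / 1.0080793 = 1.177192 (CZK/MXN).
Quoted the other way: 1/1.177192 = 0.84948 MXN per CZK.

0.84948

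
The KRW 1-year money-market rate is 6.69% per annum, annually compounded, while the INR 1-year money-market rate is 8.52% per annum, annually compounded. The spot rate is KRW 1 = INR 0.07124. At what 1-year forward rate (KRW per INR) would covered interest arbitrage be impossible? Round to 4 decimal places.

T = 1 year.
Growth of 1 INR over T: (1 + 0.0852)^1 = 1.085200.
Growth of 1 KRW over T: (1 + 0.0669)^1 = 1.066900.
CIP: F = S · (grow INR)/(grow KRW) = 0.07124 × 1.085200/1.066900 = 0.072461944 INR per KRW.
Quoted the other way: 1/0.072461944 = 13.8003 KRW per INR.

13.8003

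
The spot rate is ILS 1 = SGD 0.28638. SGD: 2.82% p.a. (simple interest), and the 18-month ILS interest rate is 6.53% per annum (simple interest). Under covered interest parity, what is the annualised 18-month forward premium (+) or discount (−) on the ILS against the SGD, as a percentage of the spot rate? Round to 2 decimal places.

T = 18/12 years.
No-arbitrage forward: 0.28638 × 1.042300 / 1.097950 = 0.27186472 SGD/ILS.
Annualised premium = (F − S)/S × (1/T) = (0.27186472 − 0.28638)/0.28638 ÷ (18/12) = -3.38%.

-3.38%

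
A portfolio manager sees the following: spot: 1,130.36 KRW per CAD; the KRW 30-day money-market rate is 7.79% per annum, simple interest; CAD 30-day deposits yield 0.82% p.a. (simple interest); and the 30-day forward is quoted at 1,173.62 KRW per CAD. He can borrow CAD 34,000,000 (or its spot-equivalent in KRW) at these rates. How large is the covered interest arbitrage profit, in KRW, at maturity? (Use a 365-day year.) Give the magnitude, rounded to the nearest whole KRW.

T = 30/365 years.
Route A — deposit CAD, sell forward: 34,000,000 × 1.000673972603 × 1173.62 = KRW 39,929,973,582.70.
Route B — convert at spot, deposit KRW: 34,000,000 × 1130.36 × 1.006402739726 = KRW 38,678,311,629.81.
The quoted forward overvalues CAD, so borrow KRW, buy CAD at spot, deposit the CAD at 0.82%, and sell the proceeds forward at 1,173.62.
Profit = 39,929,973,582.70 − 38,678,311,629.81 = KRW 1,251,661,953.

KRW 1,251,661,953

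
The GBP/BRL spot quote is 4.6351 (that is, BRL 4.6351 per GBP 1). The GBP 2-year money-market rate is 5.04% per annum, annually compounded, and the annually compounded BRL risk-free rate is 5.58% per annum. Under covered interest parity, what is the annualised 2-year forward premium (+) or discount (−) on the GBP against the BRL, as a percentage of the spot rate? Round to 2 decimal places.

+0.52%

T = 2 years.
No-arbitrage forward: 4.6351 × 1.1147136 / 1.1033402 = 4.6828793 BRL/GBP.
(F − S)/S ÷ T = (4.6828793 − 4.6351)/4.6351/2 = 0.005154 → 0.52%.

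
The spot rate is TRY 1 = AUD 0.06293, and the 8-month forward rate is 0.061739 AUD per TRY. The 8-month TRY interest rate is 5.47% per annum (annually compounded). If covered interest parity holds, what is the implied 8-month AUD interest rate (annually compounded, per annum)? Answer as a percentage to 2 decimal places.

2.49%

T = 8/12 years.
By CIP, F/S equals the AUD-to-TRY growth ratio: 0.061739/0.06293 = 0.9810742.
The TRY side grows by (1 + 0.0547)^(8/12) = 1.036142.
So the AUD growth factor = 1.0165322.
r = 1.0165322^(12/8) − 1 = 0.024901 → 2.49%.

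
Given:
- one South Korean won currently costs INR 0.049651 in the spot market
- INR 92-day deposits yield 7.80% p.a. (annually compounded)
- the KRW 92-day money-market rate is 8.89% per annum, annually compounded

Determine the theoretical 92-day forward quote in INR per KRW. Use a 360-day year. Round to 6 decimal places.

T = 92/360 years.
Growth of 1 INR over T: (1 + 0.0780)^(92/360) = 1.0193795.
Growth of 1 KRW over T: (1 + 0.0889)^(92/360) = 1.0220037.
Forward (INR per KRW) = 0.049651 × 1.0193795 / 1.0220037 = 0.04952351.

0.049524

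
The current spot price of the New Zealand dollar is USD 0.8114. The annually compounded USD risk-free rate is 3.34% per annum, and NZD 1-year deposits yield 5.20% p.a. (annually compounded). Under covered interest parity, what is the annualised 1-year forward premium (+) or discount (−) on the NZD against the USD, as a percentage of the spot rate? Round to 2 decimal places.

T = 1 year.
No-arbitrage forward: 0.8114 × 1.033400 / 1.052000 = 0.7970540 USD/NZD.
(F − S)/S ÷ T = (0.7970540 − 0.8114)/0.8114/1 = -0.017681 → -1.77%.

-1.77%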